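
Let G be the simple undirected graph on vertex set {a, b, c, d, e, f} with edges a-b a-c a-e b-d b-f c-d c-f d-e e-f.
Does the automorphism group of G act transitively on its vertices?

Yes

G is 3-regular and bipartite with parts {b, c, e} and {a, d, f} (each part is independent and every cross-pair is an edge), so G = K_{3,3}. Each part can be permuted independently (S_3 × S_3) and the two equal-size parts can also be swapped, giving (S_3 × S_3) ⋊ Z_2 of order 2·(3!)² = 72. This group acts transitively on the 6 vertices.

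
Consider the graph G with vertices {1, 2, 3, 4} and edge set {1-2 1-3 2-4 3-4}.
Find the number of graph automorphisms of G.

8

G is 2-regular and bipartite on 2^2 = 4 vertices with girth 4; it is the hypercube graph Q_2. The symmetry group of the 2-cube is the hyperoctahedral group B_2 = Z_2 ≀ S_2, of order 2^2·2! = 8.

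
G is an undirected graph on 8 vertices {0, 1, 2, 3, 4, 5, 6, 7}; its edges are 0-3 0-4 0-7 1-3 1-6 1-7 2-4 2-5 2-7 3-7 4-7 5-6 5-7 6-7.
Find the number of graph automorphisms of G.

14

Vertex 7 is the unique vertex of degree 7; the remaining 7 vertices each have degree 3 and induce a cycle, so G is the wheel on 8 vertices with hub 7. With the hub fixed, the remaining symmetry is that of the rim cycle C_7, giving the dihedral group D_7.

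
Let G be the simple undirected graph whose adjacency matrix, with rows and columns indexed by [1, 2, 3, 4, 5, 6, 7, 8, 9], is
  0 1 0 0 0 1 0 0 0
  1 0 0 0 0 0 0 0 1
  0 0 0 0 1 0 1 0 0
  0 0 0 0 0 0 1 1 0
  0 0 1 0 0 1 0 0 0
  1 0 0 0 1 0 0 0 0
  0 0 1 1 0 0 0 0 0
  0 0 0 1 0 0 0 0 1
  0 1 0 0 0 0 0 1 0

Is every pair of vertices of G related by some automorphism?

G is 2-regular and connected on 9 vertices, i.e. the cycle C_9. C_9 has 9 rotations and 9 reflections, so Aut(C_9) ≅ D_9 of order 18. Under this action every vertex can be carried to every other, so G is vertex-transitive.

Yes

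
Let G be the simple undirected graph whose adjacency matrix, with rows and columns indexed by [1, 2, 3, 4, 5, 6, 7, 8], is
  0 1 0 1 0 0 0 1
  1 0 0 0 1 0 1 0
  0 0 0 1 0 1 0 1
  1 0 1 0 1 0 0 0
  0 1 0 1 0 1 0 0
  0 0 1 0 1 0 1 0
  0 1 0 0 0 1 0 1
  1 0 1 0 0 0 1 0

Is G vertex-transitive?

G is 3-regular and bipartite on 2^3 = 8 vertices with girth 4; it is the hypercube graph Q_3. Aut(Q_3) consists of the signed permutations of the 3 coordinate axes: 3! permutations times 2^3 sign flips, so |Aut| = 2^3·3! = 48. Under this action every vertex can be carried to every other, so G is vertex-transitive.

Yes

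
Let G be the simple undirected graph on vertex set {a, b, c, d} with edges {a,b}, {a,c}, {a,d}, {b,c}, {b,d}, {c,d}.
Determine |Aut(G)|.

All 4 vertices are pairwise adjacent: G = K_4. Any permutation of the 4 vertices preserves K_4, so Aut(K_4) = S_4 of order 4! = 24.

24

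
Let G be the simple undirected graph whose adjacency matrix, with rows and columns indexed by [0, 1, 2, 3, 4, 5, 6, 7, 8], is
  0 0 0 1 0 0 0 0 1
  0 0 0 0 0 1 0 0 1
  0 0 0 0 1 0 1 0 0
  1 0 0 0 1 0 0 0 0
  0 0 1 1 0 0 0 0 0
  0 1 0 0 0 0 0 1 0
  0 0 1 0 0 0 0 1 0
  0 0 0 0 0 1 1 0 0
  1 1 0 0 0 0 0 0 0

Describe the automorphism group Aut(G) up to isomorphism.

G is 2-regular and connected on 9 vertices, i.e. the cycle C_9. C_9 has 9 rotations and 9 reflections, so Aut(C_9) ≅ D_9 of order 18.

the dihedral group of order 18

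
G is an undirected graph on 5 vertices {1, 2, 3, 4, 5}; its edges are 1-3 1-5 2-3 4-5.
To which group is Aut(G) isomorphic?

the cyclic group of order 2

The degree sequence is [2, 1, 2, 1, 2]; the two degree-1 vertices 2 and 4 are the ends of a path, so G = P_5. The only nontrivial automorphism of a path is the end-to-end reflection, so Aut(G) ≅ Z_2.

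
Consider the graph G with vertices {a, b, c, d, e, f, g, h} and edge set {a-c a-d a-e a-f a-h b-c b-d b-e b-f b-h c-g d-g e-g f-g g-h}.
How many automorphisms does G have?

The vertices split by degree into {a, b, g} (degree 5) and {c, d, e, f, h} (degree 3); every edge runs between the two parts, so G is the complete bipartite graph K_{3,5}. The parts have unequal sizes, so no automorphism swaps them; each part is permuted independently, giving S_3 × S_5 of order 3!·5! = 720.

720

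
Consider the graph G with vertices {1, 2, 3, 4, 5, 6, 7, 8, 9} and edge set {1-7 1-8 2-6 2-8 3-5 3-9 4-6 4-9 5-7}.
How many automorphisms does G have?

18

Every vertex has degree 2 and the graph is connected, so G is the 9-cycle C_9. C_9 has 9 rotations and 9 reflections, so Aut(C_9) ≅ D_9 of order 18.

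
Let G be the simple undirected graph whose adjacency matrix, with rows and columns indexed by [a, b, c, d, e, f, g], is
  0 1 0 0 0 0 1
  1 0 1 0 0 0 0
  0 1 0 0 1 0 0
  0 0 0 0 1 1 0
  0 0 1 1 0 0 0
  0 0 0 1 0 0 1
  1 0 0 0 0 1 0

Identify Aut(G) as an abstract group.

D_7

G is 2-regular and connected on 7 vertices, i.e. the cycle C_7. The automorphisms of the 7-cycle are exactly the symmetries of a regular 7-gon: the dihedral group D_7, |D_7| = 14.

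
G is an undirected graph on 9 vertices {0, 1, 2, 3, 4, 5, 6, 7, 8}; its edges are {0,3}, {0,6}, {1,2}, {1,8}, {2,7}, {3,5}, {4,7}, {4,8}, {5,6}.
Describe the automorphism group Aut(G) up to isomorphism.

D_5 × D_4

G has two connected components, {1, 2, 4, 7, 8} and {0, 3, 5, 6}; each is 2-regular, so G = C_5 ⊔ C_4. The components are non-isomorphic (different sizes), so Aut(G) = Aut(C_5) × Aut(C_4) = D_5 × D_4 of order 10·8 = 80.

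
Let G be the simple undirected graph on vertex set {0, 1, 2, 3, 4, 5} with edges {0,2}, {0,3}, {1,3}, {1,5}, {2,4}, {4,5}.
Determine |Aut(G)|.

Every vertex has degree 2 and the graph is connected, so G is the 6-cycle C_6. The automorphisms of the 6-cycle are exactly the symmetries of a regular 6-gon: the dihedral group D_6, |D_6| = 12.

12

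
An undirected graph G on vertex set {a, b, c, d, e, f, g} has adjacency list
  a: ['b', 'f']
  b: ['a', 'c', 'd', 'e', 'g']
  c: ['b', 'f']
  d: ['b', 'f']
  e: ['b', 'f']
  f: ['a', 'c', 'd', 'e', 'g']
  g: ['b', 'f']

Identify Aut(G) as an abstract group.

S_5 × S_2

The vertices split by degree into {b, f} (degree 5) and {a, c, d, e, g} (degree 2); every edge runs between the two parts, so G is the complete bipartite graph K_{2,5}. Automorphisms preserve the bipartition setwise (since the parts differ in size) and act as S_5 × S_2 within it; |Aut| = 240.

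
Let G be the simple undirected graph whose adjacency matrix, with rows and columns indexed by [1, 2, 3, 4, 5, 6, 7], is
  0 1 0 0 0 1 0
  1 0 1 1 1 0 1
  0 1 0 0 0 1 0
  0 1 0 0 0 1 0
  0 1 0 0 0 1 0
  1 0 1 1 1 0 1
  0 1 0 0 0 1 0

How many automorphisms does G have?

240

The vertices split by degree into {2, 6} (degree 5) and {1, 3, 4, 5, 7} (degree 2); every edge runs between the two parts, so G is the complete bipartite graph K_{2,5}. Automorphisms preserve the bipartition setwise (since the parts differ in size) and act as S_2 × S_5 within it; |Aut| = 240.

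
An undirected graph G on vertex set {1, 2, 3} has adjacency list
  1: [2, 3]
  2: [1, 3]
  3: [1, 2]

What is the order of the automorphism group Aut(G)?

6

All 3 vertices are pairwise adjacent: G = K_3. Every bijection on the vertex set is an automorphism of K_3; hence Aut(K_3) ≅ S_3, order 6.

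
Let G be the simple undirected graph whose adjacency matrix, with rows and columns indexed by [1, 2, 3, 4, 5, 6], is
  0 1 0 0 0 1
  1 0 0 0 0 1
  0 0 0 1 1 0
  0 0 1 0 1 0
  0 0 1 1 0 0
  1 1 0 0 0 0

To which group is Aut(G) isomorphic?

G has two connected components, {3, 4, 5} and {1, 2, 6}; each is 2-regular, so G = C_3 ⊔ C_3. With two isomorphic components, Aut(G) = Aut(C_3) ≀ S_2 = (D_3 × D_3) ⋊ Z_2: permute each cycle by D_3, then optionally swap the two cycles. Order 2·(2·3)² = 72.

D_3 ≀ Z_2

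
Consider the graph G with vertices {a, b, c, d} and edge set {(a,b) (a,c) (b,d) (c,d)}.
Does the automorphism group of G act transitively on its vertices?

G is 2-regular and connected on 4 vertices, i.e. the cycle C_4. C_4 has 4 rotations and 4 reflections, so Aut(C_4) ≅ D_4 of order 8. Under this action every vertex can be carried to every other, so G is vertex-transitive.

Yes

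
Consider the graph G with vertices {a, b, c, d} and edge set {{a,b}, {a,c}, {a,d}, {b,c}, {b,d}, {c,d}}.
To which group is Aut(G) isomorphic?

the symmetric group on 4 letters

All 4 vertices are pairwise adjacent: G = K_4. Any permutation of the 4 vertices preserves K_4, so Aut(K_4) = S_4 of order 4! = 24.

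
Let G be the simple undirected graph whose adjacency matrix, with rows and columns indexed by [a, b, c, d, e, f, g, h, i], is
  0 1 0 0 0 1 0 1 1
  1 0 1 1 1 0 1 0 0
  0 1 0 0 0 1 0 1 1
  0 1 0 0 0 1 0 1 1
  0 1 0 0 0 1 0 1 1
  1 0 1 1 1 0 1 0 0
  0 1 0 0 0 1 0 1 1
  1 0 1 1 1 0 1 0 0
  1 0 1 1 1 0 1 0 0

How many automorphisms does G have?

2880

The vertices split by degree into {b, f, h, i} (degree 5) and {a, c, d, e, g} (degree 4); every edge runs between the two parts, so G is the complete bipartite graph K_{4,5}. Automorphisms preserve the bipartition setwise (since the parts differ in size) and act as S_4 × S_5 within it; |Aut| = 2880.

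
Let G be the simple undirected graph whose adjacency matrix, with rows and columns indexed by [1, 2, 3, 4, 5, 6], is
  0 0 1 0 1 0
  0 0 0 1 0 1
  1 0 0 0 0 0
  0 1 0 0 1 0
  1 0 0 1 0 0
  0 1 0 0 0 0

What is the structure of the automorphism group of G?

The degree sequence is [2, 2, 1, 2, 2, 1]; the two degree-1 vertices 3 and 6 are the ends of a path, so G = P_6. A path has exactly one nontrivial symmetry — reversal — giving Aut(G) of order 2.

Z_2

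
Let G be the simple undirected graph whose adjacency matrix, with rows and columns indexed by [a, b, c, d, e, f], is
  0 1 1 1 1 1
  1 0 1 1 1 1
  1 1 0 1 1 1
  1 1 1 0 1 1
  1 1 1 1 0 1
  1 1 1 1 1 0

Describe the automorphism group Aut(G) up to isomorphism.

Every vertex has degree 5, so G is the complete graph K_6. Any permutation of the 6 vertices preserves K_6, so Aut(K_6) = S_6 of order 6! = 720.

the symmetric group on 6 letters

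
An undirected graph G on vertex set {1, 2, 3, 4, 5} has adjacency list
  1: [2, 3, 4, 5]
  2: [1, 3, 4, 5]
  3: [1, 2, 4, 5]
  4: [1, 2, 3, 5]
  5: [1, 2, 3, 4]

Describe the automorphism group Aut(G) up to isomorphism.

Every vertex has degree 4, so G is the complete graph K_5. Any permutation of the 5 vertices preserves K_5, so Aut(K_5) = S_5 of order 5! = 120.

S_5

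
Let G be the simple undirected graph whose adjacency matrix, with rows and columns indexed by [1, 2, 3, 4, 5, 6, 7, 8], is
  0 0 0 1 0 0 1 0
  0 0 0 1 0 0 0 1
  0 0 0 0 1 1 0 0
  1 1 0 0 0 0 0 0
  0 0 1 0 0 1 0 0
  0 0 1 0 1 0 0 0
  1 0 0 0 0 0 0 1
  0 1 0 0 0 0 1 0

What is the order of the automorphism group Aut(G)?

G has two connected components, {1, 2, 4, 7, 8} and {3, 5, 6}; each is 2-regular, so G = C_5 ⊔ C_3. The components are non-isomorphic (different sizes), so Aut(G) = Aut(C_3) × Aut(C_5) = D_3 × D_5 of order 6·10 = 60.

60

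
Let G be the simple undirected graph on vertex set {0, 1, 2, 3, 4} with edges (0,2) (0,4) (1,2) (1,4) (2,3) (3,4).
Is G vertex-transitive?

No

Automorphisms preserve degree, but G has vertices of degree 2 and vertices of degree 3; no automorphism maps one to the other, so G is not vertex-transitive.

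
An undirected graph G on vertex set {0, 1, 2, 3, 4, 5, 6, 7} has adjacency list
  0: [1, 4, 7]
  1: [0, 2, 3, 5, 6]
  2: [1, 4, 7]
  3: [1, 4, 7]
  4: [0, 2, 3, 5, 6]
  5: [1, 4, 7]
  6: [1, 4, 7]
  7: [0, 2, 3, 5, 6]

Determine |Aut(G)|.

720

The vertices split by degree into {1, 4, 7} (degree 5) and {0, 2, 3, 5, 6} (degree 3); every edge runs between the two parts, so G is the complete bipartite graph K_{3,5}. Automorphisms preserve the bipartition setwise (since the parts differ in size) and act as S_3 × S_5 within it; |Aut| = 720.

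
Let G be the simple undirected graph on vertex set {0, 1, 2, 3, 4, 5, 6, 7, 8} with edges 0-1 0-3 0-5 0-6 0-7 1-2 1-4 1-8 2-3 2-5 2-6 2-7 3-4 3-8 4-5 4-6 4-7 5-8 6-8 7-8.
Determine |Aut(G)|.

2880

The vertices split by degree into {0, 2, 4, 8} (degree 5) and {1, 3, 5, 6, 7} (degree 4); every edge runs between the two parts, so G is the complete bipartite graph K_{4,5}. The parts have unequal sizes, so no automorphism swaps them; each part is permuted independently, giving S_4 × S_5 of order 4!·5! = 2880.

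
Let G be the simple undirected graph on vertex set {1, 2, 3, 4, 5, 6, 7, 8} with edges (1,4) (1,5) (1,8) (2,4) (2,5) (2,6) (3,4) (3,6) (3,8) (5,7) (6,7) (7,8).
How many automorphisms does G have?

48

G is 3-regular and bipartite on 2^3 = 8 vertices with girth 4; it is the hypercube graph Q_3. The symmetry group of the 3-cube is the hyperoctahedral group B_3 = Z_2 ≀ S_3, of order 2^3·3! = 48.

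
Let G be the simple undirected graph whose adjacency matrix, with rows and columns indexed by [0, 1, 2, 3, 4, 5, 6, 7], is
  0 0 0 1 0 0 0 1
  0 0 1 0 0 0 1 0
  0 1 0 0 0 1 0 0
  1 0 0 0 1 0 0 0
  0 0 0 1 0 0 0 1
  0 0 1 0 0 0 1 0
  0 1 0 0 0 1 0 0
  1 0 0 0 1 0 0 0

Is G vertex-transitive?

G has two connected components, {1, 2, 5, 6} and {0, 3, 4, 7}; each is 2-regular, so G = C_4 ⊔ C_4. With two isomorphic components, Aut(G) = Aut(C_4) ≀ S_2 = (D_4 × D_4) ⋊ Z_2: permute each cycle by D_4, then optionally swap the two cycles. Order 2·(2·4)² = 128. Under this action every vertex can be carried to every other, so G is vertex-transitive.

Yes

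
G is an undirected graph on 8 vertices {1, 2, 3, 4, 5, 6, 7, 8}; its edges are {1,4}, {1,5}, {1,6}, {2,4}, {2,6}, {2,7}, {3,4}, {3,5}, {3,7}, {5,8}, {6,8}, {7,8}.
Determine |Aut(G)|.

G is 3-regular and bipartite on 2^3 = 8 vertices with girth 4; it is the hypercube graph Q_3. The symmetry group of the 3-cube is the hyperoctahedral group B_3 = Z_2 ≀ S_3, of order 2^3·3! = 48.

48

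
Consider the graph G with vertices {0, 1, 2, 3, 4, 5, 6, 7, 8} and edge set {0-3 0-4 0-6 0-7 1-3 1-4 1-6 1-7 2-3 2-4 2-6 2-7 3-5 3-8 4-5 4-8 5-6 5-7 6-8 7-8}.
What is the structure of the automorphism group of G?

The vertices split by degree into {3, 4, 6, 7} (degree 5) and {0, 1, 2, 5, 8} (degree 4); every edge runs between the two parts, so G is the complete bipartite graph K_{4,5}. Automorphisms preserve the bipartition setwise (since the parts differ in size) and act as S_4 × S_5 within it; |Aut| = 2880.

S_4 × S_5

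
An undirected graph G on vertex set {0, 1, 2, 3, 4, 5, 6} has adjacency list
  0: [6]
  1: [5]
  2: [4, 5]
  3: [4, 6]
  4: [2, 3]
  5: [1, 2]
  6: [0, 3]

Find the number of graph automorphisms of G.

The degree sequence is [1, 1, 2, 2, 2, 2, 2]; the two degree-1 vertices 0 and 1 are the ends of a path, so G = P_7. The only nontrivial automorphism of a path is the end-to-end reflection, so Aut(G) ≅ Z_2.

2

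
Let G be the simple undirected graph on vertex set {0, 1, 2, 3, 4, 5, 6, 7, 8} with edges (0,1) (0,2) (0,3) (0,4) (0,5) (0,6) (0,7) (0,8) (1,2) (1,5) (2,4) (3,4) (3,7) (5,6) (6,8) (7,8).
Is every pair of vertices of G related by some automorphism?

No

Vertex 0 is the only vertex of degree 8, so every automorphism fixes it; G is not vertex-transitive.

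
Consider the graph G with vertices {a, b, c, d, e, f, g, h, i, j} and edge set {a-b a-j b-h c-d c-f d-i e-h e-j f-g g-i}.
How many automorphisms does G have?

G has two connected components, {c, d, f, g, i} and {a, b, e, h, j}; each is 2-regular, so G = C_5 ⊔ C_5. With two isomorphic components, Aut(G) = Aut(C_5) ≀ S_2 = (D_5 × D_5) ⋊ Z_2: permute each cycle by D_5, then optionally swap the two cycles. Order 2·(2·5)² = 200.

200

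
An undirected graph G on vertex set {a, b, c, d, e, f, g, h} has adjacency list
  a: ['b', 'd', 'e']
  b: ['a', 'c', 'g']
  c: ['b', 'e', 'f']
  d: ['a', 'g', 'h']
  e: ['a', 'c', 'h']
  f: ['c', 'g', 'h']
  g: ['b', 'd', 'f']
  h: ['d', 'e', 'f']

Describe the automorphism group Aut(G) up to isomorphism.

G is 3-regular and bipartite on 2^3 = 8 vertices with girth 4; it is the hypercube graph Q_3. Aut(Q_3) consists of the signed permutations of the 3 coordinate axes: 3! permutations times 2^3 sign flips, so |Aut| = 2^3·3! = 48.

the hyperoctahedral group B_3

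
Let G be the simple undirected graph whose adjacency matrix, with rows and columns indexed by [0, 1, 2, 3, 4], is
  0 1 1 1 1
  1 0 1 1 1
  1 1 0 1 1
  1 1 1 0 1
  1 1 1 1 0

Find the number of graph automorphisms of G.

120

All 5 vertices are pairwise adjacent: G = K_5. Every bijection on the vertex set is an automorphism of K_5; hence Aut(K_5) ≅ S_5, order 120.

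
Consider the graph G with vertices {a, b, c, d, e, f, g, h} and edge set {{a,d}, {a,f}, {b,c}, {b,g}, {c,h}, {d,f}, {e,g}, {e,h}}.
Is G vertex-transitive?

No

G has two connected components, {b, c, e, g, h} and {a, d, f}; each is 2-regular, so G = C_5 ⊔ C_3. The orbit of a under Aut(G) is {a, d, f}, which does not contain b, so G is not vertex-transitive.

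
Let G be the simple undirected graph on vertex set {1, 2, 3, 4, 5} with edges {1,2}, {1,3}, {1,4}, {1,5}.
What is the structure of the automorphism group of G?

S_4

Vertex 1 has degree 4 and every other vertex has degree 1, so G is the star K_{1,4} with centre 1. Any automorphism fixes the centre and permutes the 4 leaves freely, so Aut(G) ≅ S_4 of order 4! = 24.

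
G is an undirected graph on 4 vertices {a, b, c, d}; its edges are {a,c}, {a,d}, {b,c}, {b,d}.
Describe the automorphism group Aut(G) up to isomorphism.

G is 2-regular and bipartite with parts {c, d} and {a, b} (each part is independent and every cross-pair is an edge), so G = K_{2,2}. Aut(K_{2,2}) is the wreath product S_2 ≀ Z_2: permute within each part, then optionally swap the parts; |Aut| = 2·(2!)² = 8.

(S_2 × S_2) ⋊ Z_2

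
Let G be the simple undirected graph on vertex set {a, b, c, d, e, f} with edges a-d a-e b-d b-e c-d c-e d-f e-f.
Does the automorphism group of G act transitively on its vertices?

Automorphisms preserve degree, but G has vertices of degree 2 and vertices of degree 4; no automorphism maps one to the other, so G is not vertex-transitive.

No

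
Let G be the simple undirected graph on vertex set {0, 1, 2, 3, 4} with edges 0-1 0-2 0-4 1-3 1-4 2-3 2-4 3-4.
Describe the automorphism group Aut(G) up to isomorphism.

the dihedral group of order 8

Vertex 4 is the unique vertex of degree 4; the remaining 4 vertices each have degree 3 and induce a cycle, so G is the wheel on 5 vertices with hub 4. Every automorphism fixes the hub and acts on the rim 4-cycle, so Aut(G) ≅ Aut(C_4) = D_4 of order 8.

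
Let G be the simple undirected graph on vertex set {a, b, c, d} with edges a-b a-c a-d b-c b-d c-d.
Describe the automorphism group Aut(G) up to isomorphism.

All 4 vertices are pairwise adjacent: G = K_4. Any permutation of the 4 vertices preserves K_4, so Aut(K_4) = S_4 of order 4! = 24.

S_4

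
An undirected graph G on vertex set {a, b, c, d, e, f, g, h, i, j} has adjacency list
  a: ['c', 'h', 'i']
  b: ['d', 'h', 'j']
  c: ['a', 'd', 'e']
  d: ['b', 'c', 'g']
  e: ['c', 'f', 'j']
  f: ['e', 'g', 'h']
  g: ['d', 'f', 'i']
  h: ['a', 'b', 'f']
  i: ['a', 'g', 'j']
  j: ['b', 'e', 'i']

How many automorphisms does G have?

G is 3-regular on 10 vertices with no triangles and no 4-cycles (girth 5): this is the Petersen graph. It is a classical fact that the Petersen graph has automorphism group S_5 (order 120), arising from its description as the Kneser graph K(5,2).

120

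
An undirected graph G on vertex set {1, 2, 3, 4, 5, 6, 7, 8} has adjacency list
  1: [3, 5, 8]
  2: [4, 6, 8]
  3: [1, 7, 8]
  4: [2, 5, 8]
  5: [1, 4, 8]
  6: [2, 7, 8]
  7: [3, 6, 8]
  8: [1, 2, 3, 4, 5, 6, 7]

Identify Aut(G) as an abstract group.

the dihedral group of order 14

Vertex 8 is the unique vertex of degree 7; the remaining 7 vertices each have degree 3 and induce a cycle, so G is the wheel on 8 vertices with hub 8. With the hub fixed, the remaining symmetry is that of the rim cycle C_7, giving the dihedral group D_7.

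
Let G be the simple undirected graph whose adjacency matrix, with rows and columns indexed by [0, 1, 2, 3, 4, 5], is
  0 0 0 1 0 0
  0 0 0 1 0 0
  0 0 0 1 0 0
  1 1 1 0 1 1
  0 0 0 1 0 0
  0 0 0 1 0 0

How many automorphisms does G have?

120

Vertex 3 has degree 5 and every other vertex has degree 1, so G is the star K_{1,5} with centre 3. Any automorphism fixes the centre and permutes the 5 leaves freely, so Aut(G) ≅ S_5 of order 5! = 120.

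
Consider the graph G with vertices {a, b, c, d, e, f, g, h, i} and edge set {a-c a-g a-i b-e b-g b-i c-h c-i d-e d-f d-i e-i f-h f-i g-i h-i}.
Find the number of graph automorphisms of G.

16

Vertex i is the unique vertex of degree 8; the remaining 8 vertices each have degree 3 and induce a cycle, so G is the wheel on 9 vertices with hub i. Every automorphism fixes the hub and acts on the rim 8-cycle, so Aut(G) ≅ Aut(C_8) = D_8 of order 16.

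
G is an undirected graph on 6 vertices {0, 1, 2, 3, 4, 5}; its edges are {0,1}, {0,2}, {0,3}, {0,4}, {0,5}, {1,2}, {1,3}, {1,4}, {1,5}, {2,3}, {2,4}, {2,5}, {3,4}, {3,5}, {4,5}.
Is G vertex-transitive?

Yes

Every vertex has degree 5, so G is the complete graph K_6. Every bijection on the vertex set is an automorphism of K_6; hence Aut(K_6) ≅ S_6, order 720. Under this action every vertex can be carried to every other, so G is vertex-transitive.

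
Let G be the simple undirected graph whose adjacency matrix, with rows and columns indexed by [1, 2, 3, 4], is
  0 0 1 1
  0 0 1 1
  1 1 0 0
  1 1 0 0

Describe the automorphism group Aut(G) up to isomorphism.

Every vertex has degree 2 and the graph is connected, so G is the 4-cycle C_4. The automorphisms of the 4-cycle are exactly the symmetries of a regular 4-gon: the dihedral group D_4, |D_4| = 8.

D_4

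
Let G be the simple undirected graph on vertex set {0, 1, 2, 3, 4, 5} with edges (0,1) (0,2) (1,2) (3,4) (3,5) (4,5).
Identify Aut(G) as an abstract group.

D_3 ≀ Z_2

G has two connected components, {0, 1, 2} and {3, 4, 5}; each is 2-regular, so G = C_3 ⊔ C_3. With two isomorphic components, Aut(G) = Aut(C_3) ≀ S_2 = (D_3 × D_3) ⋊ Z_2: permute each cycle by D_3, then optionally swap the two cycles. Order 2·(2·3)² = 72.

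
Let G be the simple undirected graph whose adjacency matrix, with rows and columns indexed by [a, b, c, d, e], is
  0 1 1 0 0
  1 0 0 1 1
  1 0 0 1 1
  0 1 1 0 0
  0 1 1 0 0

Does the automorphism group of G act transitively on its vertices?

No

Automorphisms preserve degree, but G has vertices of degree 2 and vertices of degree 3; no automorphism maps one to the other, so G is not vertex-transitive.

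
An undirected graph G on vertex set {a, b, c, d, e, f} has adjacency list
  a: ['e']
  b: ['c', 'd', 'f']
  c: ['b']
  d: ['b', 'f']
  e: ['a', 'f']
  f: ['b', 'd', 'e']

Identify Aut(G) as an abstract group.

Degrees alone do not determine every vertex (e.g. a and c both have degree 1), but their neighbour-degree multisets differ: N(a) has degrees [2] while N(c) has degrees [3]. Repeating this refinement separates all vertices, so the only automorphism is the identity.

1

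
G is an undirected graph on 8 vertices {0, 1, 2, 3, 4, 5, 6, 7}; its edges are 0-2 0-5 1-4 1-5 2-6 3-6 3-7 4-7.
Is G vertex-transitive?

G is 2-regular and connected on 8 vertices, i.e. the cycle C_8. The automorphisms of the 8-cycle are exactly the symmetries of a regular 8-gon: the dihedral group D_8, |D_8| = 16. Under this action every vertex can be carried to every other, so G is vertex-transitive.

Yes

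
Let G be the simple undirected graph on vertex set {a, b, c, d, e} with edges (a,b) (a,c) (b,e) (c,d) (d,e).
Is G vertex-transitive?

Every vertex has degree 2 and the graph is connected, so G is the 5-cycle C_5. C_5 has 5 rotations and 5 reflections, so Aut(C_5) ≅ D_5 of order 10. This group acts transitively on the 5 vertices.

Yes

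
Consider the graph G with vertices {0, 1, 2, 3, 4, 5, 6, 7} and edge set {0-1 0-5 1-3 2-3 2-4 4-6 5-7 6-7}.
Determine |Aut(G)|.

Every vertex has degree 2 and the graph is connected, so G is the 8-cycle C_8. The automorphisms of the 8-cycle are exactly the symmetries of a regular 8-gon: the dihedral group D_8, |D_8| = 16.

16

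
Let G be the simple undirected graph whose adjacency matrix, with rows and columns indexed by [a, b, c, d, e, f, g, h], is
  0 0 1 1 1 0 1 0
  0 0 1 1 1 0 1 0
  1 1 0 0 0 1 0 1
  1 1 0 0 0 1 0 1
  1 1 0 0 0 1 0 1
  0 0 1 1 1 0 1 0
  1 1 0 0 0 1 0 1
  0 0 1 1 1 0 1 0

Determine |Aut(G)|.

1152

G is 4-regular and bipartite with parts {a, b, f, h} and {c, d, e, g} (each part is independent and every cross-pair is an edge), so G = K_{4,4}. Aut(K_{4,4}) is the wreath product S_4 ≀ Z_2: permute within each part, then optionally swap the parts; |Aut| = 2·(4!)² = 1152.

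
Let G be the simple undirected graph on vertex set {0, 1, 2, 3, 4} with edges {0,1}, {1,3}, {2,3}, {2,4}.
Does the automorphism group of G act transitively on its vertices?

Automorphisms preserve degree, but G has vertices of degree 1 and vertices of degree 2; no automorphism maps one to the other, so G is not vertex-transitive.

No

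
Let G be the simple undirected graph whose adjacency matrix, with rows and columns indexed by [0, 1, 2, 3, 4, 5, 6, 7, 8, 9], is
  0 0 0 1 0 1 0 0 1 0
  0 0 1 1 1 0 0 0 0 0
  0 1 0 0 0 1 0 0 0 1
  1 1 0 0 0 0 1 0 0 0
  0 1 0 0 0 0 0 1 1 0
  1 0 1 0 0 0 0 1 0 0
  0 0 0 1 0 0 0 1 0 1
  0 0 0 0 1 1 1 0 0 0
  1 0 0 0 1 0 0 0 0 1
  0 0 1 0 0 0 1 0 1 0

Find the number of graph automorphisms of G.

G is 3-regular on 10 vertices with no triangles and no 4-cycles (girth 5): this is the Petersen graph. It is a classical fact that the Petersen graph has automorphism group S_5 (order 120), arising from its description as the Kneser graph K(5,2).

120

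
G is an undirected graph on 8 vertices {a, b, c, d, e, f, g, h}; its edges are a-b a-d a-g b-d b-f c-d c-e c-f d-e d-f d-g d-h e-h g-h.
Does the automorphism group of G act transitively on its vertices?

No

Vertex d is the only vertex of degree 7, so every automorphism fixes it; G is not vertex-transitive.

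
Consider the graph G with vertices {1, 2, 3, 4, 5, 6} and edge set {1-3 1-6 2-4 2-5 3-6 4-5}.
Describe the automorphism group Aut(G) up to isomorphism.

(D_3 × D_3) ⋊ Z_2

G has two connected components, {1, 3, 6} and {2, 4, 5}; each is 2-regular, so G = C_3 ⊔ C_3. With two isomorphic components, Aut(G) = Aut(C_3) ≀ S_2 = (D_3 × D_3) ⋊ Z_2: permute each cycle by D_3, then optionally swap the two cycles. Order 2·(2·3)² = 72.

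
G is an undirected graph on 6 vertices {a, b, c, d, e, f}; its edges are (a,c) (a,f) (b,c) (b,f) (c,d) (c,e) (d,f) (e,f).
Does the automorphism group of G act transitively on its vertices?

No

Automorphisms preserve degree, but G has vertices of degree 2 and vertices of degree 4; no automorphism maps one to the other, so G is not vertex-transitive.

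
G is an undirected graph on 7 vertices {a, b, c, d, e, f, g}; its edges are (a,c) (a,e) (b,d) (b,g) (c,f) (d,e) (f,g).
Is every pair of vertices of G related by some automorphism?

Yes

Every vertex has degree 2 and the graph is connected, so G is the 7-cycle C_7. C_7 has 7 rotations and 7 reflections, so Aut(C_7) ≅ D_7 of order 14. This group acts transitively on the 7 vertices.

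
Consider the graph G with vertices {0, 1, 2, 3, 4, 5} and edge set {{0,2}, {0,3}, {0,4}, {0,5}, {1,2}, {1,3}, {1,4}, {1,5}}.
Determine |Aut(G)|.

48

The vertices split by degree into {0, 1} (degree 4) and {2, 3, 4, 5} (degree 2); every edge runs between the two parts, so G is the complete bipartite graph K_{2,4}. Automorphisms preserve the bipartition setwise (since the parts differ in size) and act as S_2 × S_4 within it; |Aut| = 48.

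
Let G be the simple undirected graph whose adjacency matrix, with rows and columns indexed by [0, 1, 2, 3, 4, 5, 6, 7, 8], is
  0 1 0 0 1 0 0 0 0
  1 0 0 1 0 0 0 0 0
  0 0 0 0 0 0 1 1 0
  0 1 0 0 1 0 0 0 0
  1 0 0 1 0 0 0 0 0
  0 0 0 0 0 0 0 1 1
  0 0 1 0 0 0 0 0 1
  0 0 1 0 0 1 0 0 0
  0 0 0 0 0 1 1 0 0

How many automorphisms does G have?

G has two connected components, {2, 5, 6, 7, 8} and {0, 1, 3, 4}; each is 2-regular, so G = C_5 ⊔ C_4. No automorphism exchanges components of different sizes, hence Aut(G) is the direct product D_4 × D_5, order 80.

80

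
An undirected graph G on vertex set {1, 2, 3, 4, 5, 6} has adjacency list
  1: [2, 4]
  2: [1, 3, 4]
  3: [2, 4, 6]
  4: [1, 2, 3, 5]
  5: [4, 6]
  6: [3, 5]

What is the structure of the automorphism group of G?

The degree sequence is [2, 3, 3, 4, 2, 2]. Checking the degree-preserving permutations of the vertex set shows that none except the identity preserves every edge, so Aut(G) is trivial.

1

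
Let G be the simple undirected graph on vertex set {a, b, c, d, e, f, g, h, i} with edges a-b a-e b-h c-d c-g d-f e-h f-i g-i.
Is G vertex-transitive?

No

G has two connected components, {c, d, f, g, i} and {a, b, e, h}; each is 2-regular, so G = C_5 ⊔ C_4. The orbit of a under Aut(G) is {a, b, e, h}, which does not contain c, so G is not vertex-transitive.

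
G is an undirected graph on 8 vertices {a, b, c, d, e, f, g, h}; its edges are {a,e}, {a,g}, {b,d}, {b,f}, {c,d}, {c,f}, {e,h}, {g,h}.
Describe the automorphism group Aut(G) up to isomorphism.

G has two connected components, {a, e, g, h} and {b, c, d, f}; each is 2-regular, so G = C_4 ⊔ C_4. Aut of a disjoint union of two copies of C_4 is the wreath product D_4 ≀ Z_2, of order 2·8² = 128.

(D_4 × D_4) ⋊ Z_2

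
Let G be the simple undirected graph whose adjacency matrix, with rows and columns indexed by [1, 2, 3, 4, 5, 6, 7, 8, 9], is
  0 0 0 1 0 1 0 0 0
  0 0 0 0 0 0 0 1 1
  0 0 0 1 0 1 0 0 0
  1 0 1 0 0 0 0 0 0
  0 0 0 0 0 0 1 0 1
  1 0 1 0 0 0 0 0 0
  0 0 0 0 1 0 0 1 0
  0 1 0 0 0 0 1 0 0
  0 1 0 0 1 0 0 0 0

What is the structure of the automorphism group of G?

G has two connected components, {2, 5, 7, 8, 9} and {1, 3, 4, 6}; each is 2-regular, so G = C_5 ⊔ C_4. No automorphism exchanges components of different sizes, hence Aut(G) is the direct product D_5 × D_4, order 80.

D_5 × D_4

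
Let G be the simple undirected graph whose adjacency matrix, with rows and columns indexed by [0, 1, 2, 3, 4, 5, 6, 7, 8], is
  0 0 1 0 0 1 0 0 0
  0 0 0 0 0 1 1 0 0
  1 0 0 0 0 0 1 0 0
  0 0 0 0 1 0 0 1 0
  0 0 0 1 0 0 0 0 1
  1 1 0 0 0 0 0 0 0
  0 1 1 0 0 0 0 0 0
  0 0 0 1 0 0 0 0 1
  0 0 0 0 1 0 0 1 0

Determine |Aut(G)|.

G has two connected components, {0, 1, 2, 5, 6} and {3, 4, 7, 8}; each is 2-regular, so G = C_5 ⊔ C_4. The components are non-isomorphic (different sizes), so Aut(G) = Aut(C_5) × Aut(C_4) = D_5 × D_4 of order 10·8 = 80.

80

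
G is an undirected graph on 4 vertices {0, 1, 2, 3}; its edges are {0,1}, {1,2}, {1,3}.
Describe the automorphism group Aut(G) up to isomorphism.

Vertex 1 has degree 3 and every other vertex has degree 1, so G is the star K_{1,3} with centre 1. Any automorphism fixes the centre and permutes the 3 leaves freely, so Aut(G) ≅ S_3 of order 3! = 6.

S_3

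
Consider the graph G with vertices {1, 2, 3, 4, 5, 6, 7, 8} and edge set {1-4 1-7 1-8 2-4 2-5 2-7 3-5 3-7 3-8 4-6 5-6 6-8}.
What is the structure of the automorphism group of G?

the hyperoctahedral group B_3

G is 3-regular and bipartite on 2^3 = 8 vertices with girth 4; it is the hypercube graph Q_3. The symmetry group of the 3-cube is the hyperoctahedral group B_3 = Z_2 ≀ S_3, of order 2^3·3! = 48.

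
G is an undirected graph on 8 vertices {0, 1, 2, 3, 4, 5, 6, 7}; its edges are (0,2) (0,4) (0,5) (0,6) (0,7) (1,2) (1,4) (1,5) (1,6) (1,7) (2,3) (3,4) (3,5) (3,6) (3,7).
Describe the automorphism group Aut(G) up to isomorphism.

The vertices split by degree into {0, 1, 3} (degree 5) and {2, 4, 5, 6, 7} (degree 3); every edge runs between the two parts, so G is the complete bipartite graph K_{3,5}. Automorphisms preserve the bipartition setwise (since the parts differ in size) and act as S_3 × S_5 within it; |Aut| = 720.

S_3 × S_5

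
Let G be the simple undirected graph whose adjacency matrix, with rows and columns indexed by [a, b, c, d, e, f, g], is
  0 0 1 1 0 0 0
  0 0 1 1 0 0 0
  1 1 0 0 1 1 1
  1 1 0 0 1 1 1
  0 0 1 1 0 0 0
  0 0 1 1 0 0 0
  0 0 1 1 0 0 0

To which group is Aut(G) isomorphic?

S_5 × S_2

The vertices split by degree into {c, d} (degree 5) and {a, b, e, f, g} (degree 2); every edge runs between the two parts, so G is the complete bipartite graph K_{2,5}. The parts have unequal sizes, so no automorphism swaps them; each part is permuted independently, giving S_5 × S_2 of order 5!·2! = 240.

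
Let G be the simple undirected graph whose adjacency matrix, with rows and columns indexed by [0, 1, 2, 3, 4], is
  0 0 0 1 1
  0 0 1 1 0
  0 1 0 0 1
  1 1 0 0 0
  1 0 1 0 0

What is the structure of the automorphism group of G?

G is 2-regular and connected on 5 vertices, i.e. the cycle C_5. C_5 has 5 rotations and 5 reflections, so Aut(C_5) ≅ D_5 of order 10.

D_5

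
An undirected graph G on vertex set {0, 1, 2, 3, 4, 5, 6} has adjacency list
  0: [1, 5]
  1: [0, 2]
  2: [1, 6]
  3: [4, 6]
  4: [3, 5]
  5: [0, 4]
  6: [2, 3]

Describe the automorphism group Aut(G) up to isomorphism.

the dihedral group of order 14

G is 2-regular and connected on 7 vertices, i.e. the cycle C_7. C_7 has 7 rotations and 7 reflections, so Aut(C_7) ≅ D_7 of order 14.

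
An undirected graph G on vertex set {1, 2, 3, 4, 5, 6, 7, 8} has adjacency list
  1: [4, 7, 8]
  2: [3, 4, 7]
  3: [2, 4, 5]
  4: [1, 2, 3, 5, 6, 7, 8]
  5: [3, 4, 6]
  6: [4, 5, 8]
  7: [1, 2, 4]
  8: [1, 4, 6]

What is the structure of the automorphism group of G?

Vertex 4 is the unique vertex of degree 7; the remaining 7 vertices each have degree 3 and induce a cycle, so G is the wheel on 8 vertices with hub 4. With the hub fixed, the remaining symmetry is that of the rim cycle C_7, giving the dihedral group D_7.

the dihedral group of order 14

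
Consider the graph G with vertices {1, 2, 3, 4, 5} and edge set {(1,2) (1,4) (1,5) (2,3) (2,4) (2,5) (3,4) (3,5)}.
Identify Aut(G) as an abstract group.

Vertex 2 is the unique vertex of degree 4; the remaining 4 vertices each have degree 3 and induce a cycle, so G is the wheel on 5 vertices with hub 2. Every automorphism fixes the hub and acts on the rim 4-cycle, so Aut(G) ≅ Aut(C_4) = D_4 of order 8.

the dihedral group of order 8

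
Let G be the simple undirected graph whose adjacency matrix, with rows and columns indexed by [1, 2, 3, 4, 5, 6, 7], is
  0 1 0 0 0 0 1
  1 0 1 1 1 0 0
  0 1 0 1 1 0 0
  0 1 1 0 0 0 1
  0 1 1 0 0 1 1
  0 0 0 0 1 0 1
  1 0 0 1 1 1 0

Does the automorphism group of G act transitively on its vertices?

Automorphisms preserve degree, but G has vertices of degree 2 and vertices of degree 4; no automorphism maps one to the other, so G is not vertex-transitive.

No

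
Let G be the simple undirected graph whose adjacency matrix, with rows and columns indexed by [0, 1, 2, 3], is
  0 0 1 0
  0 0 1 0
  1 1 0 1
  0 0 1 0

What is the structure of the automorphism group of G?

Vertex 2 has degree 3 and every other vertex has degree 1, so G is the star K_{1,3} with centre 2. The 3 leaves are pairwise interchangeable while the centre is fixed, giving Aut(G) = S_3.

the symmetric group on 3 letters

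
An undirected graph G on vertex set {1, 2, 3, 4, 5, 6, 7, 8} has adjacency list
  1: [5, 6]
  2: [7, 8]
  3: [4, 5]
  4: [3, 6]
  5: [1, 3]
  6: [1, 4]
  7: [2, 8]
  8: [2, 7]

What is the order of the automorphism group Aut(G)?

G has two connected components, {1, 3, 4, 5, 6} and {2, 7, 8}; each is 2-regular, so G = C_5 ⊔ C_3. No automorphism exchanges components of different sizes, hence Aut(G) is the direct product D_3 × D_5, order 60.

60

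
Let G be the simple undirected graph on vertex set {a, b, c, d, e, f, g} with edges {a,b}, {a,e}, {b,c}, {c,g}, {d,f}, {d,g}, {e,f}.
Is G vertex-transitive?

Yes

Every vertex has degree 2 and the graph is connected, so G is the 7-cycle C_7. The automorphisms of the 7-cycle are exactly the symmetries of a regular 7-gon: the dihedral group D_7, |D_7| = 14. Under this action every vertex can be carried to every other, so G is vertex-transitive.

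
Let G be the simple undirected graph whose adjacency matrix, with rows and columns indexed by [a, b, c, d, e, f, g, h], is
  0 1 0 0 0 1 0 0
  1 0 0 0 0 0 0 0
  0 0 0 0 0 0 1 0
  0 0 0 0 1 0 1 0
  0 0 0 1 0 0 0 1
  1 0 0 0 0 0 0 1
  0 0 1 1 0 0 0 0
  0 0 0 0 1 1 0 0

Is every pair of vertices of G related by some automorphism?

No

Automorphisms preserve degree, but G has vertices of degree 1 and vertices of degree 2; no automorphism maps one to the other, so G is not vertex-transitive.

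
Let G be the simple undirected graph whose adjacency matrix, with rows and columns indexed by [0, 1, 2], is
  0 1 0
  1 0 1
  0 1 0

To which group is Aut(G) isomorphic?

Z_2

The degree sequence is [1, 2, 1]; the two degree-1 vertices 0 and 2 are the ends of a path, so G = P_3. The only nontrivial automorphism of a path is the end-to-end reflection, so Aut(G) ≅ Z_2.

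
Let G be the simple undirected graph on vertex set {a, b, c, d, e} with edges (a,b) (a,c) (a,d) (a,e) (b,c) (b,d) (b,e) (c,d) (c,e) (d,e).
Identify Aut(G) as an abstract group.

the symmetric group on 5 letters

Every vertex has degree 4, so G is the complete graph K_5. Any permutation of the 5 vertices preserves K_5, so Aut(K_5) = S_5 of order 5! = 120.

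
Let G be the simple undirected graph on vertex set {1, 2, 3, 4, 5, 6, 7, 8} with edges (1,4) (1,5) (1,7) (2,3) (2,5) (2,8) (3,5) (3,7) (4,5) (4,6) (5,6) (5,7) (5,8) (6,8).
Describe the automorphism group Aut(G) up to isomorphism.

Vertex 5 is the unique vertex of degree 7; the remaining 7 vertices each have degree 3 and induce a cycle, so G is the wheel on 8 vertices with hub 5. With the hub fixed, the remaining symmetry is that of the rim cycle C_7, giving the dihedral group D_7.

the dihedral group of order 14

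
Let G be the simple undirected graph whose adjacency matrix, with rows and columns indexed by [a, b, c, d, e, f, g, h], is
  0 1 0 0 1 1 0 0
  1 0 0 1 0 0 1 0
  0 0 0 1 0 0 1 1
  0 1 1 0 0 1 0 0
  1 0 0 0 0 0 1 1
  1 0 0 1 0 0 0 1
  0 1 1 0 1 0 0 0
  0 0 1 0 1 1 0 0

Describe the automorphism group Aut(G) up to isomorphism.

G is 3-regular and bipartite on 2^3 = 8 vertices with girth 4; it is the hypercube graph Q_3. Aut(Q_3) consists of the signed permutations of the 3 coordinate axes: 3! permutations times 2^3 sign flips, so |Aut| = 2^3·3! = 48.

the hyperoctahedral group B_3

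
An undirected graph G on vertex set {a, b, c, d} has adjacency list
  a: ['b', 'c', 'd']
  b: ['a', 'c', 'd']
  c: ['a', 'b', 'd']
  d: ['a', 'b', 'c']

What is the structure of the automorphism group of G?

the symmetric group on 4 letters

All 4 vertices are pairwise adjacent: G = K_4. Any permutation of the 4 vertices preserves K_4, so Aut(K_4) = S_4 of order 4! = 24.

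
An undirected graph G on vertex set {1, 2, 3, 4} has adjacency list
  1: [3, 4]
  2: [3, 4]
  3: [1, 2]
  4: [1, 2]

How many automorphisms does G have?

8

G is 2-regular and connected on 4 vertices, i.e. the cycle C_4. C_4 has 4 rotations and 4 reflections, so Aut(C_4) ≅ D_4 of order 8.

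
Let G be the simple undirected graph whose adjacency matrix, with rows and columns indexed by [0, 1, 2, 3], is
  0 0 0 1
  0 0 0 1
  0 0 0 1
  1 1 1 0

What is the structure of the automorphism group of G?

Vertex 3 has degree 3 and every other vertex has degree 1, so G is the star K_{1,3} with centre 3. The 3 leaves are pairwise interchangeable while the centre is fixed, giving Aut(G) = S_3.

the symmetric group on 3 letters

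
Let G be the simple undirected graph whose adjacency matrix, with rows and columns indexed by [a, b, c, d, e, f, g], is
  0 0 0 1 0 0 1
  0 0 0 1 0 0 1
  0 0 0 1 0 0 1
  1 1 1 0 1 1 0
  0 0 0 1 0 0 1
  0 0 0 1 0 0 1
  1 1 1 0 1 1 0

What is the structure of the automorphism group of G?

S_5 × S_2

The vertices split by degree into {d, g} (degree 5) and {a, b, c, e, f} (degree 2); every edge runs between the two parts, so G is the complete bipartite graph K_{2,5}. Automorphisms preserve the bipartition setwise (since the parts differ in size) and act as S_5 × S_2 within it; |Aut| = 240.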